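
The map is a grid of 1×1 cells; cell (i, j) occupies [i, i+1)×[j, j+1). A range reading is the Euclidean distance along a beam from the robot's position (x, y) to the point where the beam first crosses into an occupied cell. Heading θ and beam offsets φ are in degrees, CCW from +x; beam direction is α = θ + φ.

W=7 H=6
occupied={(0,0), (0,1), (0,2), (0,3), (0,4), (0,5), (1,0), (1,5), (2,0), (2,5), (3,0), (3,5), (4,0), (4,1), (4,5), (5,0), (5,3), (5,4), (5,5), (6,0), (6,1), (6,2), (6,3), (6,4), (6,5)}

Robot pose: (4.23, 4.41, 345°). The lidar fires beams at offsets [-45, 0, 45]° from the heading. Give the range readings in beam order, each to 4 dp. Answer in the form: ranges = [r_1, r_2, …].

beam 1: φ=-45°, α=300°
  direction (0.5000, -0.8660); cell (4,4); t to first gridline: x 1.5400, y 0.4734 (then +2.0000 / +1.1547)
    (4,3) via y @ 0.4734
    (5,3) via x @ 1.5400  # hit
  → r_1 = 1.5400
beam 2: φ=0°, α=345°
  direction (0.9659, -0.2588); cell (4,4); t to first gridline: x 0.7972, y 1.5841 (then +1.0353 / +3.8637)
    (5,4) via x @ 0.7972  # hit
  → r_2 = 0.7972
beam 3: φ=45°, α=30°
  direction (0.8660, 0.5000); cell (4,4); t to first gridline: x 0.8891, y 1.1800 (then +1.1547 / +2.0000)
    (5,4) via x @ 0.8891  # hit
  → r_3 = 0.8891

ranges = [1.5400, 0.7972, 0.8891]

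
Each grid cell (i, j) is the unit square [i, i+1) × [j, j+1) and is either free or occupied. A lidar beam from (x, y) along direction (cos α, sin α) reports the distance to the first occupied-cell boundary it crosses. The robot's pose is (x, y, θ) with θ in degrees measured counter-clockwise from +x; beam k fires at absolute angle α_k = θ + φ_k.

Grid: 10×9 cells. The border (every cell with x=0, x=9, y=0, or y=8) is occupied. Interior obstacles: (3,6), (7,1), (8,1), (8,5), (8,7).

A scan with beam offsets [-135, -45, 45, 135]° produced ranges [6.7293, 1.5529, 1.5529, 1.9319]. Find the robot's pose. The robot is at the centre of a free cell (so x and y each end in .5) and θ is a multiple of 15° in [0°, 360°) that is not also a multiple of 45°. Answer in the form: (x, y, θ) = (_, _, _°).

(x, y, θ) = (7.5, 3.5, 300°)

Enumerate (i+0.5, j+0.5, θ) over the 51 free cells and 16 admissible headings. For each, cast all 4 beams and compare to the given ranges.
  (2.5, 3.5, 30°): beam 1 = 2.5882 ≠ 6.7293 ✗
  (5.5, 6.5, 15°): beam 1 = 6.3509 ≠ 6.7293 ✗
  (2.5, 4.5, 60°): beam 1 = 3.6235 ≠ 6.7293 ✗
  (3.5, 7.5, 255°): beam 1 = 0.5774 ≠ 6.7293 ✗
  …
  (7.5, 3.5, 300°): r_1=6.7293, r_2=1.5529, r_3=1.5529, r_4=1.9319 — all match ✓
No second candidate reproduces the full scan.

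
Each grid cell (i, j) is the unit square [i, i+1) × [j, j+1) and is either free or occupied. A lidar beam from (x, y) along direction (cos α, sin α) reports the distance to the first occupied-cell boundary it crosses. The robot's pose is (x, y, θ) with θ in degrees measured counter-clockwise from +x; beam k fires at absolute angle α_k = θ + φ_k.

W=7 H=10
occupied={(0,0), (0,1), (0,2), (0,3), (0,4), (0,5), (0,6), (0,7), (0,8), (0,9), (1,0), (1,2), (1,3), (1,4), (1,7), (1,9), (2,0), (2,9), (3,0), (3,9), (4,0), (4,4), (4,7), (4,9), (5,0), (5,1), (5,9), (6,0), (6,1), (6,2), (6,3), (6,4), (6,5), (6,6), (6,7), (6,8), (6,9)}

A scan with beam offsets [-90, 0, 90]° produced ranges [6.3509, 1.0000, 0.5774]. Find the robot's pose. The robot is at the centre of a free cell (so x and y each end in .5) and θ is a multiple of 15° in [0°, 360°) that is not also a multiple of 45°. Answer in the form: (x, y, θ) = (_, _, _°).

(x, y, θ) = (4.5, 1.5, 210°)

The pose lattice has 33·16 = 528 candidates. Test each by forward raycasting.
  (5.5, 3.5, 345°): beam 1 = 1.5529 ≠ 6.3509 ✗
  (4.5, 8.5, 30°): beam 1 = 0.5774 ≠ 6.3509 ✗
  (2.5, 2.5, 30°): beam 1 = 1.7321 ≠ 6.3509 ✗
  …
  (4.5, 1.5, 210°): r_1=6.3509, r_2=1.0000, r_3=0.5774 — all match ✓
Unique over the lattice → pose = (4.5, 1.5, 210°).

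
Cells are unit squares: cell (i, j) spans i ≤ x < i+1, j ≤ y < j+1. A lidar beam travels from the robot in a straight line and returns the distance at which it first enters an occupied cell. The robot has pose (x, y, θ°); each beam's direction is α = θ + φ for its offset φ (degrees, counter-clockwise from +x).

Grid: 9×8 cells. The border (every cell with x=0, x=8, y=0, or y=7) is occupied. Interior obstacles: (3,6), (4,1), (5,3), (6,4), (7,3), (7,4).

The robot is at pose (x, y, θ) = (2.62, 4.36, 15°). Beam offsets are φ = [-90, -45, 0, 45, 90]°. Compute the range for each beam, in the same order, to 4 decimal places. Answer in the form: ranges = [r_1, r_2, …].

ranges = [3.4785, 6.2123, 5.5698, 1.8937, 2.7331]

beam 1: φ=-90°, α=285°
  dir = (cos 285°, sin 285°) = (0.2588, -0.9659); from cell (2,4)
  next x-line at t=1.4682, next y-line at t=0.3727; Δt_x=3.8637, Δt_y=1.0353
    y: enter (2,3) at t=0.3727
    y: enter (2,2) at t=1.4080
    x: enter (3,2) at t=1.4682
    y: enter (3,1) at t=2.4433
    y: enter (3,0) at t=3.4785 ← occupied
  → r_1 = 3.4785
beam 2: φ=-45°, α=330°
  dir = (cos 330°, sin 330°) = (0.8660, -0.5000); from cell (2,4)
  next x-line at t=0.4388, next y-line at t=0.7200; Δt_x=1.1547, Δt_y=2.0000
    x: enter (3,4) at t=0.4388
    y: enter (3,3) at t=0.7200
    x: enter (4,3) at t=1.5935
    y: enter (4,2) at t=2.7200
    x: enter (5,2) at t=2.7482
    x: enter (6,2) at t=3.9029
    y: enter (6,1) at t=4.7200
    x: enter (7,1) at t=5.0576
    x: enter (8,1) at t=6.2123 ← occupied
  → r_2 = 6.2123
beam 3: φ=0°, α=15°
  dir = (cos 15°, sin 15°) = (0.9659, 0.2588); from cell (2,4)
  next x-line at t=0.3934, next y-line at t=2.4728; Δt_x=1.0353, Δt_y=3.8637
    x: enter (3,4) at t=0.3934
    x: enter (4,4) at t=1.4287
    x: enter (5,4) at t=2.4640
    y: enter (5,5) at t=2.4728
    x: enter (6,5) at t=3.4992
    x: enter (7,5) at t=4.5345
    x: enter (8,5) at t=5.5698 ← occupied
  → r_3 = 5.5698
beam 4: φ=45°, α=60°
  dir = (cos 60°, sin 60°) = (0.5000, 0.8660); from cell (2,4)
  next x-line at t=0.7600, next y-line at t=0.7390; Δt_x=2.0000, Δt_y=1.1547
    y: enter (2,5) at t=0.7390
    x: enter (3,5) at t=0.7600
    y: enter (3,6) at t=1.8937 ← occupied
  → r_4 = 1.8937
beam 5: φ=90°, α=105°
  dir = (cos 105°, sin 105°) = (-0.2588, 0.9659); from cell (2,4)
  next x-line at t=2.3955, next y-line at t=0.6626; Δt_x=3.8637, Δt_y=1.0353
    y: enter (2,5) at t=0.6626
    y: enter (2,6) at t=1.6979
    x: enter (1,6) at t=2.3955
    y: enter (1,7) at t=2.7331 ← occupied
  → r_5 = 2.7331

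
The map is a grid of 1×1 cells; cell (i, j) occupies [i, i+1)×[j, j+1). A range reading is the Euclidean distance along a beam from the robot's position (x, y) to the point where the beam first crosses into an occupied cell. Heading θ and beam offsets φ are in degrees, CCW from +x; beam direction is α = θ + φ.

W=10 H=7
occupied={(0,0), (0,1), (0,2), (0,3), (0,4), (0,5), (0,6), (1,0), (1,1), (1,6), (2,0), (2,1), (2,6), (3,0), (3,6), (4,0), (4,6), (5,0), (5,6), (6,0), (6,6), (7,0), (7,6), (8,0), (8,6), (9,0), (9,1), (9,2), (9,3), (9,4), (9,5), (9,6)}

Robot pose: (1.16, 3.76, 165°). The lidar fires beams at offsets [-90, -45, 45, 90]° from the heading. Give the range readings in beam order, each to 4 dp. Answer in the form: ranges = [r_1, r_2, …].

ranges = [2.3190, 0.3200, 0.1848, 0.6182]

beam 1: φ=-90°, α=75°
  direction (0.2588, 0.9659); cell (1,3); t to first gridline: x 3.2455, y 0.2485 (then +3.8637 / +1.0353)
    (1,4) via y @ 0.2485
    (1,5) via y @ 1.2837
    (1,6) via y @ 2.3190  # hit
  → r_1 = 2.3190
beam 2: φ=-45°, α=120°
  direction (-0.5000, 0.8660); cell (1,3); t to first gridline: x 0.3200, y 0.2771 (then +2.0000 / +1.1547)
    (1,4) via y @ 0.2771
    (0,4) via x @ 0.3200  # hit
  → r_2 = 0.3200
beam 3: φ=45°, α=210°
  direction (-0.8660, -0.5000); cell (1,3); t to first gridline: x 0.1848, y 1.5200 (then +1.1547 / +2.0000)
    (0,3) via x @ 0.1848  # hit
  → r_3 = 0.1848
beam 4: φ=90°, α=255°
  direction (-0.2588, -0.9659); cell (1,3); t to first gridline: x 0.6182, y 0.7868 (then +3.8637 / +1.0353)
    (0,3) via x @ 0.6182  # hit
  → r_4 = 0.6182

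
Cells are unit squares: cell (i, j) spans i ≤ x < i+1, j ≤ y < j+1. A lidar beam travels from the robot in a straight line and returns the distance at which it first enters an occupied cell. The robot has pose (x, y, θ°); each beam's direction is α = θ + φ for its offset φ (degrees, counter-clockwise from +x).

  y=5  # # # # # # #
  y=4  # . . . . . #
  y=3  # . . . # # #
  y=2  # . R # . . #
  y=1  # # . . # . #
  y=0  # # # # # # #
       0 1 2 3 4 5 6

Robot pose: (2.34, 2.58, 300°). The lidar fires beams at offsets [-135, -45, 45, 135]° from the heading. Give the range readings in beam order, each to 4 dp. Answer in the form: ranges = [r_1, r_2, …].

beam 1: φ=-135°, α=165°
  direction (-0.9659, 0.2588); cell (2,2); t to first gridline: x 0.3520, y 1.6228 (then +1.0353 / +3.8637)
    (1,2) via x @ 0.3520
    (0,2) via x @ 1.3873  # hit
  → r_1 = 1.3873
beam 2: φ=-45°, α=255°
  direction (-0.2588, -0.9659); cell (2,2); t to first gridline: x 1.3137, y 0.6005 (then +3.8637 / +1.0353)
    (2,1) via y @ 0.6005
    (1,1) via x @ 1.3137  # hit
  → r_2 = 1.3137
beam 3: φ=45°, α=345°
  direction (0.9659, -0.2588); cell (2,2); t to first gridline: x 0.6833, y 2.2409 (then +1.0353 / +3.8637)
    (3,2) via x @ 0.6833  # hit
  → r_3 = 0.6833
beam 4: φ=135°, α=75°
  direction (0.2588, 0.9659); cell (2,2); t to first gridline: x 2.5500, y 0.4348 (then +3.8637 / +1.0353)
    (2,3) via y @ 0.4348
    (2,4) via y @ 1.4701
    (2,5) via y @ 2.5054  # hit
  → r_4 = 2.5054

ranges = [1.3873, 1.3137, 0.6833, 2.5054]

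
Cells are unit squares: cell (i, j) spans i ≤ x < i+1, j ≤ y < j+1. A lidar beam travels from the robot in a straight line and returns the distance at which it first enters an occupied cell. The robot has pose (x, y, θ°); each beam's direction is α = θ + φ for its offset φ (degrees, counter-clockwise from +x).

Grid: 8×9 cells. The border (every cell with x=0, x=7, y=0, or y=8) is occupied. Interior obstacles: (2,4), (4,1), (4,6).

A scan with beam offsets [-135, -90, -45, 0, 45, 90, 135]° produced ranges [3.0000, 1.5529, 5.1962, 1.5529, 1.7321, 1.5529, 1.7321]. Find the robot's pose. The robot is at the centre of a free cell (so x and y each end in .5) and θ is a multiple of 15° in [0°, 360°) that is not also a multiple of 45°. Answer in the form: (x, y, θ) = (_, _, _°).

Candidates: 39 free-cell centres × 16 headings = 624 poses. Raycast each; keep the one whose scan matches to 4 dp.
  (5.5, 7.5, 105°): beam 1 = 1.7321 ≠ 3.0000 ✗
  (2.5, 3.5, 75°): beam 1 = 2.8868 ≠ 3.0000 ✗
  (5.5, 7.5, 60°): beam 1 = 5.7956 ≠ 3.0000 ✗
  (4.5, 4.5, 120°): beam 1 = 2.5882 ≠ 3.0000 ✗
  …
  (2.5, 6.5, 15°): r_1=3.0000, r_2=1.5529, r_3=5.1962, r_4=1.5529, r_5=1.7321, r_6=1.5529, r_7=1.7321 — all match ✓
Only this pose fits every beam.

(x, y, θ) = (2.5, 6.5, 15°)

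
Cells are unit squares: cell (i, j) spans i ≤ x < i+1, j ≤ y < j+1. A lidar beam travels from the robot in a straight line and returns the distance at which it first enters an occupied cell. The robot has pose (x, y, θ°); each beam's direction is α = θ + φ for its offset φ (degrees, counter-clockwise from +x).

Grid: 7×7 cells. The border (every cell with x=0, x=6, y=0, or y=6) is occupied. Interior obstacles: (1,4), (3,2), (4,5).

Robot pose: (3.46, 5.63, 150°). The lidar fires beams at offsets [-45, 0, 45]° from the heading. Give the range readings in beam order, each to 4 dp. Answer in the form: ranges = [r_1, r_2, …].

beam 1: φ=-45°, α=105°
  dir = (cos 105°, sin 105°) = (-0.2588, 0.9659); from cell (3,5)
  next x-line at t=1.7773, next y-line at t=0.3831; Δt_x=3.8637, Δt_y=1.0353
    y: enter (3,6) at t=0.3831 ← occupied
  → r_1 = 0.3831
beam 2: φ=0°, α=150°
  dir = (cos 150°, sin 150°) = (-0.8660, 0.5000); from cell (3,5)
  next x-line at t=0.5312, next y-line at t=0.7400; Δt_x=1.1547, Δt_y=2.0000
    x: enter (2,5) at t=0.5312
    y: enter (2,6) at t=0.7400 ← occupied
  → r_2 = 0.7400
beam 3: φ=45°, α=195°
  dir = (cos 195°, sin 195°) = (-0.9659, -0.2588); from cell (3,5)
  next x-line at t=0.4762, next y-line at t=2.4341; Δt_x=1.0353, Δt_y=3.8637
    x: enter (2,5) at t=0.4762
    x: enter (1,5) at t=1.5115
    y: enter (1,4) at t=2.4341 ← occupied
  → r_3 = 2.4341

ranges = [0.3831, 0.7400, 2.4341]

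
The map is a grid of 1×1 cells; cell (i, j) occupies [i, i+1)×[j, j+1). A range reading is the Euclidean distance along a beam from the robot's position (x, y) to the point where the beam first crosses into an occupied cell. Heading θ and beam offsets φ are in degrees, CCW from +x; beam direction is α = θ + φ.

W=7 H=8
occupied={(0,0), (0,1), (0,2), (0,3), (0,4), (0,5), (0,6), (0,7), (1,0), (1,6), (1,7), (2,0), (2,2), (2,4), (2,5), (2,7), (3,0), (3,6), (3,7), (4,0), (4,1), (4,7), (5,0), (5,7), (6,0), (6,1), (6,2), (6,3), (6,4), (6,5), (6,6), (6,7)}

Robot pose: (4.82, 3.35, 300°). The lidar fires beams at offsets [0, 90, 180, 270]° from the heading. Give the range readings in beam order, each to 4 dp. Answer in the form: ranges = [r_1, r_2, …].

ranges = [2.3600, 1.3625, 3.0600, 2.1016]

beam 1: φ=0°, α=300°
  d=(0.5000,-0.8660)  start (4,3)  tX=0.3600 tY=0.4041  stride 1/|dx|=2.0000 1/|dy|=1.1547
    cross x-line → (5,3), t=0.3600
    cross y-line → (5,2), t=0.4041
    cross y-line → (5,1), t=1.5588
    cross x-line → (6,1), t=2.3600 (wall)
  → r_1 = 2.3600
beam 2: φ=90°, α=30°
  d=(0.8660,0.5000)  start (4,3)  tX=0.2078 tY=1.3000  stride 1/|dx|=1.1547 1/|dy|=2.0000
    cross x-line → (5,3), t=0.2078
    cross y-line → (5,4), t=1.3000
    cross x-line → (6,4), t=1.3625 (wall)
  → r_2 = 1.3625
beam 3: φ=180°, α=120°
  d=(-0.5000,0.8660)  start (4,3)  tX=1.6400 tY=0.7506  stride 1/|dx|=2.0000 1/|dy|=1.1547
    cross y-line → (4,4), t=0.7506
    cross x-line → (3,4), t=1.6400
    cross y-line → (3,5), t=1.9053
    cross y-line → (3,6), t=3.0600 (wall)
  → r_3 = 3.0600
beam 4: φ=270°, α=210°
  d=(-0.8660,-0.5000)  start (4,3)  tX=0.9469 tY=0.7000  stride 1/|dx|=1.1547 1/|dy|=2.0000
    cross y-line → (4,2), t=0.7000
    cross x-line → (3,2), t=0.9469
    cross x-line → (2,2), t=2.1016 (wall)
  → r_4 = 2.1016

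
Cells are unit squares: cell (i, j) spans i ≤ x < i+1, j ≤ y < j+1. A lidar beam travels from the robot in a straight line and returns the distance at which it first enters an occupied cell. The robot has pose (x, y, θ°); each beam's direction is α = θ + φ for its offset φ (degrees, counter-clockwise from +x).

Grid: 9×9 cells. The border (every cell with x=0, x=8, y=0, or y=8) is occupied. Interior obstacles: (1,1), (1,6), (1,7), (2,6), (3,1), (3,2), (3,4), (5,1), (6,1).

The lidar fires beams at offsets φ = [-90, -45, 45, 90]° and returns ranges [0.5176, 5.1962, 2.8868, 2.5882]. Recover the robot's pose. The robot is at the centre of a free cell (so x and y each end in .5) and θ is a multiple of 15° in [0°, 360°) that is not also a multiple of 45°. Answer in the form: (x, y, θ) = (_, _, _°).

(x, y, θ) = (3.5, 5.5, 15°)

Enumerate (i+0.5, j+0.5, θ) over the 40 free cells and 16 admissible headings. For each, cast all 4 beams and compare to the given ranges.
  (6.5, 5.5, 105°): beam 1 = 1.5529 ≠ 0.5176 ✗
  (6.5, 7.5, 165°): beam 2 = 0.5774 ≠ 5.1962 ✗
  (5.5, 2.5, 75°): beam 1 = 2.5882 ≠ 0.5176 ✗
  (5.5, 6.5, 330°): beam 1 = 4.0415 ≠ 0.5176 ✗
  (7.5, 1.5, 240°): beam 1 = 0.5774 ≠ 0.5176 ✗
  …
  (3.5, 5.5, 15°): r_1=0.5176, r_2=5.1962, r_3=2.8868, r_4=2.5882 — all match ✓
Only this pose fits every beam.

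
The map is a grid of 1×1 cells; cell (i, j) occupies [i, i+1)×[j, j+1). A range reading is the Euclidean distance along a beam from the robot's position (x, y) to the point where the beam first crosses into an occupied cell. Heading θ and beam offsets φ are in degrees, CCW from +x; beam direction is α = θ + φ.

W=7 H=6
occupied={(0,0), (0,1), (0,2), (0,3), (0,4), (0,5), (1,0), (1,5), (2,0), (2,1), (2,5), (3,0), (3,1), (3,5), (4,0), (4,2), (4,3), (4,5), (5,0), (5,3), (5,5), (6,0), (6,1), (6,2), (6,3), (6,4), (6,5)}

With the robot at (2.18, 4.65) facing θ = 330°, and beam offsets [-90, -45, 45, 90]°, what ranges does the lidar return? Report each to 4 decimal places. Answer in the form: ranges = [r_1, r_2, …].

ranges = [2.3600, 2.7435, 1.3523, 0.4041]

beam 1: φ=-90°, α=240°
  cosα=-0.5000 sinα=-0.8660 | (2,4) | tMaxX 0.3600 tMaxY 0.7506 | tΔX 2.0000 tΔY 1.1547
    t=0.3600 [x] (1,4)
    t=0.7506 [y] (1,3)
    t=1.9053 [y] (1,2)
    t=2.3600 [x] (0,2) — stop
  → r_1 = 2.3600
beam 2: φ=-45°, α=285°
  cosα=0.2588 sinα=-0.9659 | (2,4) | tMaxX 3.1682 tMaxY 0.6729 | tΔX 3.8637 tΔY 1.0353
    t=0.6729 [y] (2,3)
    t=1.7082 [y] (2,2)
    t=2.7435 [y] (2,1) — stop
  → r_2 = 2.7435
beam 3: φ=45°, α=15°
  cosα=0.9659 sinα=0.2588 | (2,4) | tMaxX 0.8489 tMaxY 1.3523 | tΔX 1.0353 tΔY 3.8637
    t=0.8489 [x] (3,4)
    t=1.3523 [y] (3,5) — stop
  → r_3 = 1.3523
beam 4: φ=90°, α=60°
  cosα=0.5000 sinα=0.8660 | (2,4) | tMaxX 1.6400 tMaxY 0.4041 | tΔX 2.0000 tΔY 1.1547
    t=0.4041 [y] (2,5) — stop
  → r_4 = 0.4041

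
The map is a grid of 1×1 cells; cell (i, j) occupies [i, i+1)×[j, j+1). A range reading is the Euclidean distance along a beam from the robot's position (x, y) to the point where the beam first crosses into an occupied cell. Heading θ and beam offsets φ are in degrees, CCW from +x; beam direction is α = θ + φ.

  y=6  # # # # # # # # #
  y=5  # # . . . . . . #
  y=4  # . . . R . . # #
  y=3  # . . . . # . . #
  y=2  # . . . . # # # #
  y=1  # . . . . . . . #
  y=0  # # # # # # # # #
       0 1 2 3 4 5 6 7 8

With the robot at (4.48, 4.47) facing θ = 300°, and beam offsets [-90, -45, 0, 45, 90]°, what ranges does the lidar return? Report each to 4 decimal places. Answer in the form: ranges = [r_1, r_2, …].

beam 1: φ=-90°, α=210°
  direction (-0.8660, -0.5000); cell (4,4); t to first gridline: x 0.5543, y 0.9400 (then +1.1547 / +2.0000)
    (3,4) via x @ 0.5543
    (3,3) via y @ 0.9400
    (2,3) via x @ 1.7090
    (1,3) via x @ 2.8637
    (1,2) via y @ 2.9400
    (0,2) via x @ 4.0184  # hit
  → r_1 = 4.0184
beam 2: φ=-45°, α=255°
  direction (-0.2588, -0.9659); cell (4,4); t to first gridline: x 1.8546, y 0.4866 (then +3.8637 / +1.0353)
    (4,3) via y @ 0.4866
    (4,2) via y @ 1.5219
    (3,2) via x @ 1.8546
    (3,1) via y @ 2.5571
    (3,0) via y @ 3.5924  # hit
  → r_2 = 3.5924
beam 3: φ=0°, α=300°
  direction (0.5000, -0.8660); cell (4,4); t to first gridline: x 1.0400, y 0.5427 (then +2.0000 / +1.1547)
    (4,3) via y @ 0.5427
    (5,3) via x @ 1.0400  # hit
  → r_3 = 1.0400
beam 4: φ=45°, α=345°
  direction (0.9659, -0.2588); cell (4,4); t to first gridline: x 0.5383, y 1.8159 (then +1.0353 / +3.8637)
    (5,4) via x @ 0.5383
    (6,4) via x @ 1.5736
    (6,3) via y @ 1.8159
    (7,3) via x @ 2.6089
    (8,3) via x @ 3.6442  # hit
  → r_4 = 3.6442
beam 5: φ=90°, α=30°
  direction (0.8660, 0.5000); cell (4,4); t to first gridline: x 0.6004, y 1.0600 (then +1.1547 / +2.0000)
    (5,4) via x @ 0.6004
    (5,5) via y @ 1.0600
    (6,5) via x @ 1.7551
    (7,5) via x @ 2.9098
    (7,6) via y @ 3.0600  # hit
  → r_5 = 3.0600

ranges = [4.0184, 3.5924, 1.0400, 3.6442, 3.0600]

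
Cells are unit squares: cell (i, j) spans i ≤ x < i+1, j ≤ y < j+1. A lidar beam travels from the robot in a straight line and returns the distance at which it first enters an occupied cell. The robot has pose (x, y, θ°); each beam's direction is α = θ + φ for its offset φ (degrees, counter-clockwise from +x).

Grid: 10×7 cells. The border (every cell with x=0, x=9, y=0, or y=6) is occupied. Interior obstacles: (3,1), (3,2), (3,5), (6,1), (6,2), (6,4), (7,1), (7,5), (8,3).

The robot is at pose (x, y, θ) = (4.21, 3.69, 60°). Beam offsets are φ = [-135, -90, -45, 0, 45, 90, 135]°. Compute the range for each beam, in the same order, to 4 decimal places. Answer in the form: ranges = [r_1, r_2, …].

ranges = [2.7849, 2.0669, 1.8531, 2.6674, 1.3562, 3.7066, 3.3232]

beam 1: φ=-135°, α=285°
  d=(0.2588,-0.9659)  start (4,3)  tX=3.0523 tY=0.7143  stride 1/|dx|=3.8637 1/|dy|=1.0353
    cross y-line → (4,2), t=0.7143
    cross y-line → (4,1), t=1.7496
    cross y-line → (4,0), t=2.7849 (wall)
  → r_1 = 2.7849
beam 2: φ=-90°, α=330°
  d=(0.8660,-0.5000)  start (4,3)  tX=0.9122 tY=1.3800  stride 1/|dx|=1.1547 1/|dy|=2.0000
    cross x-line → (5,3), t=0.9122
    cross y-line → (5,2), t=1.3800
    cross x-line → (6,2), t=2.0669 (wall)
  → r_2 = 2.0669
beam 3: φ=-45°, α=15°
  d=(0.9659,0.2588)  start (4,3)  tX=0.8179 tY=1.1977  stride 1/|dx|=1.0353 1/|dy|=3.8637
    cross x-line → (5,3), t=0.8179
    cross y-line → (5,4), t=1.1977
    cross x-line → (6,4), t=1.8531 (wall)
  → r_3 = 1.8531
beam 4: φ=0°, α=60°
  d=(0.5000,0.8660)  start (4,3)  tX=1.5800 tY=0.3580  stride 1/|dx|=2.0000 1/|dy|=1.1547
    cross y-line → (4,4), t=0.3580
    cross y-line → (4,5), t=1.5127
    cross x-line → (5,5), t=1.5800
    cross y-line → (5,6), t=2.6674 (wall)
  → r_4 = 2.6674
beam 5: φ=45°, α=105°
  d=(-0.2588,0.9659)  start (4,3)  tX=0.8114 tY=0.3209  stride 1/|dx|=3.8637 1/|dy|=1.0353
    cross y-line → (4,4), t=0.3209
    cross x-line → (3,4), t=0.8114
    cross y-line → (3,5), t=1.3562 (wall)
  → r_5 = 1.3562
beam 6: φ=90°, α=150°
  d=(-0.8660,0.5000)  start (4,3)  tX=0.2425 tY=0.6200  stride 1/|dx|=1.1547 1/|dy|=2.0000
    cross x-line → (3,3), t=0.2425
    cross y-line → (3,4), t=0.6200
    cross x-line → (2,4), t=1.3972
    cross x-line → (1,4), t=2.5519
    cross y-line → (1,5), t=2.6200
    cross x-line → (0,5), t=3.7066 (wall)
  → r_6 = 3.7066
beam 7: φ=135°, α=195°
  d=(-0.9659,-0.2588)  start (4,3)  tX=0.2174 tY=2.6660  stride 1/|dx|=1.0353 1/|dy|=3.8637
    cross x-line → (3,3), t=0.2174
    cross x-line → (2,3), t=1.2527
    cross x-line → (1,3), t=2.2880
    cross y-line → (1,2), t=2.6660
    cross x-line → (0,2), t=3.3232 (wall)
  → r_7 = 3.3232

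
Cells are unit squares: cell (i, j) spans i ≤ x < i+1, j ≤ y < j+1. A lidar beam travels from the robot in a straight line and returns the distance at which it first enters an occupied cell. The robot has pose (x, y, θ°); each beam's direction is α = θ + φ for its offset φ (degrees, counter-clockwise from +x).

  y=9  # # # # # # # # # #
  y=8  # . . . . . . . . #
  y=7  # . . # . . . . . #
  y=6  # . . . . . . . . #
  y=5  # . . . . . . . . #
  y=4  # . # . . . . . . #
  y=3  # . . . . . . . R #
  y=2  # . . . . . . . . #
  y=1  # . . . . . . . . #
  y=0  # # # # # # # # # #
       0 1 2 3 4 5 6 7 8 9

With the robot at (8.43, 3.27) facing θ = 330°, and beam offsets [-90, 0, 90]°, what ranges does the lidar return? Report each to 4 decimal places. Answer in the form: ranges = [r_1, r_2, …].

beam 1: φ=-90°, α=240°
  d=(-0.5000,-0.8660)  start (8,3)  tX=0.8600 tY=0.3118  stride 1/|dx|=2.0000 1/|dy|=1.1547
    cross y-line → (8,2), t=0.3118
    cross x-line → (7,2), t=0.8600
    cross y-line → (7,1), t=1.4665
    cross y-line → (7,0), t=2.6212 (wall)
  → r_1 = 2.6212
beam 2: φ=0°, α=330°
  d=(0.8660,-0.5000)  start (8,3)  tX=0.6582 tY=0.5400  stride 1/|dx|=1.1547 1/|dy|=2.0000
    cross y-line → (8,2), t=0.5400
    cross x-line → (9,2), t=0.6582 (wall)
  → r_2 = 0.6582
beam 3: φ=90°, α=60°
  d=(0.5000,0.8660)  start (8,3)  tX=1.1400 tY=0.8429  stride 1/|dx|=2.0000 1/|dy|=1.1547
    cross y-line → (8,4), t=0.8429
    cross x-line → (9,4), t=1.1400 (wall)
  → r_3 = 1.1400

ranges = [2.6212, 0.6582, 1.1400]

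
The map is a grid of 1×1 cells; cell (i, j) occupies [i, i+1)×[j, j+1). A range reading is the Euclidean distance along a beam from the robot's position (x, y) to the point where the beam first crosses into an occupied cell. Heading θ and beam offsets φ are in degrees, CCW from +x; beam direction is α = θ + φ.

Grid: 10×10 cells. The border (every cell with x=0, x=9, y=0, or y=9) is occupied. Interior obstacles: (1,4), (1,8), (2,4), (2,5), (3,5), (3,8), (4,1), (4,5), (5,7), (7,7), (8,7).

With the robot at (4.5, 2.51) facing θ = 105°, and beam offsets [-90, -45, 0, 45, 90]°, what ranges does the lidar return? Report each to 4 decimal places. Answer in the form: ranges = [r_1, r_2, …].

beam 1: φ=-90°, α=15°
  d=(0.9659,0.2588)  start (4,2)  tX=0.5176 tY=1.8932  stride 1/|dx|=1.0353 1/|dy|=3.8637
    cross x-line → (5,2), t=0.5176
    cross x-line → (6,2), t=1.5529
    cross y-line → (6,3), t=1.8932
    cross x-line → (7,3), t=2.5882
    cross x-line → (8,3), t=3.6235
    cross x-line → (9,3), t=4.6587 (wall)
  → r_1 = 4.6587
beam 2: φ=-45°, α=60°
  d=(0.5000,0.8660)  start (4,2)  tX=1.0000 tY=0.5658  stride 1/|dx|=2.0000 1/|dy|=1.1547
    cross y-line → (4,3), t=0.5658
    cross x-line → (5,3), t=1.0000
    cross y-line → (5,4), t=1.7205
    cross y-line → (5,5), t=2.8752
    cross x-line → (6,5), t=3.0000
    cross y-line → (6,6), t=4.0299
    cross x-line → (7,6), t=5.0000
    cross y-line → (7,7), t=5.1846 (wall)
  → r_2 = 5.1846
beam 3: φ=0°, α=105°
  d=(-0.2588,0.9659)  start (4,2)  tX=1.9319 tY=0.5073  stride 1/|dx|=3.8637 1/|dy|=1.0353
    cross y-line → (4,3), t=0.5073
    cross y-line → (4,4), t=1.5426
    cross x-line → (3,4), t=1.9319
    cross y-line → (3,5), t=2.5778 (wall)
  → r_3 = 2.5778
beam 4: φ=45°, α=150°
  d=(-0.8660,0.5000)  start (4,2)  tX=0.5774 tY=0.9800  stride 1/|dx|=1.1547 1/|dy|=2.0000
    cross x-line → (3,2), t=0.5774
    cross y-line → (3,3), t=0.9800
    cross x-line → (2,3), t=1.7321
    cross x-line → (1,3), t=2.8868
    cross y-line → (1,4), t=2.9800 (wall)
  → r_4 = 2.9800
beam 5: φ=90°, α=195°
  d=(-0.9659,-0.2588)  start (4,2)  tX=0.5176 tY=1.9705  stride 1/|dx|=1.0353 1/|dy|=3.8637
    cross x-line → (3,2), t=0.5176
    cross x-line → (2,2), t=1.5529
    cross y-line → (2,1), t=1.9705
    cross x-line → (1,1), t=2.5882
    cross x-line → (0,1), t=3.6235 (wall)
  → r_5 = 3.6235

ranges = [4.6587, 5.1846, 2.5778, 2.9800, 3.6235]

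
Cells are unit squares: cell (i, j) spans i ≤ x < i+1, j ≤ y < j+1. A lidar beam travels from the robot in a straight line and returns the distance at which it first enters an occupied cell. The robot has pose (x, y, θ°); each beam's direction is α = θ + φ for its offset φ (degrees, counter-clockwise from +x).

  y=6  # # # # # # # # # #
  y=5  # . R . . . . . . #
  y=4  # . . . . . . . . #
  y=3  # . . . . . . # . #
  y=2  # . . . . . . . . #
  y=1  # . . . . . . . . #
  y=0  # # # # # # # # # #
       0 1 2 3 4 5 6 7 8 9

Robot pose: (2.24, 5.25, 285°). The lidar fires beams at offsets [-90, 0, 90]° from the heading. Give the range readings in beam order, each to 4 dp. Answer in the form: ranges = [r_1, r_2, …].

beam 1: φ=-90°, α=195°
  direction (-0.9659, -0.2588); cell (2,5); t to first gridline: x 0.2485, y 0.9659 (then +1.0353 / +3.8637)
    (1,5) via x @ 0.2485
    (1,4) via y @ 0.9659
    (0,4) via x @ 1.2837  # hit
  → r_1 = 1.2837
beam 2: φ=0°, α=285°
  direction (0.2588, -0.9659); cell (2,5); t to first gridline: x 2.9364, y 0.2588 (then +3.8637 / +1.0353)
    (2,4) via y @ 0.2588
    (2,3) via y @ 1.2941
    (2,2) via y @ 2.3294
    (3,2) via x @ 2.9364
    (3,1) via y @ 3.3646
    (3,0) via y @ 4.3999  # hit
  → r_2 = 4.3999
beam 3: φ=90°, α=15°
  direction (0.9659, 0.2588); cell (2,5); t to first gridline: x 0.7868, y 2.8978 (then +1.0353 / +3.8637)
    (3,5) via x @ 0.7868
    (4,5) via x @ 1.8221
    (5,5) via x @ 2.8574
    (5,6) via y @ 2.8978  # hit
  → r_3 = 2.8978

ranges = [1.2837, 4.3999, 2.8978]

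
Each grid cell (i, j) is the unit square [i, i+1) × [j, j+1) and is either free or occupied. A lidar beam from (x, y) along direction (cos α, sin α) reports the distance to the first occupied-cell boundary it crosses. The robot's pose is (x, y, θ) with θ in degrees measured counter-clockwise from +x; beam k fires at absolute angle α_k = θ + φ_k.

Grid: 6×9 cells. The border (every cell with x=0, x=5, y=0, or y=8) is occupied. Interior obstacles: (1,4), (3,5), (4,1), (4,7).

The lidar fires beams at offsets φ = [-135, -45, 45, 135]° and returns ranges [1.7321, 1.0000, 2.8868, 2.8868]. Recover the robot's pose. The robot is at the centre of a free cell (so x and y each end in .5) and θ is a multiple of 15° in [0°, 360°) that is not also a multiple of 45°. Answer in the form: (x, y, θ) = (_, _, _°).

Enumerate (i+0.5, j+0.5, θ) over the 24 free cells and 16 admissible headings. For each, cast all 4 beams and compare to the given ranges.
  (3.5, 3.5, 105°): beam 2 = 3.0000 ≠ 1.0000 ✗
  (4.5, 4.5, 165°): beam 1 = 0.5774 ≠ 1.7321 ✗
  (2.5, 3.5, 240°): beam 1 = 4.6587 ≠ 1.7321 ✗
  (2.5, 7.5, 255°): beam 1 = 0.5774 ≠ 1.7321 ✗
  …
  (2.5, 3.5, 195°): r_1=1.7321, r_2=1.0000, r_3=2.8868, r_4=2.8868 — all match ✓
Unique over the lattice → pose = (2.5, 3.5, 195°).

(x, y, θ) = (2.5, 3.5, 195°)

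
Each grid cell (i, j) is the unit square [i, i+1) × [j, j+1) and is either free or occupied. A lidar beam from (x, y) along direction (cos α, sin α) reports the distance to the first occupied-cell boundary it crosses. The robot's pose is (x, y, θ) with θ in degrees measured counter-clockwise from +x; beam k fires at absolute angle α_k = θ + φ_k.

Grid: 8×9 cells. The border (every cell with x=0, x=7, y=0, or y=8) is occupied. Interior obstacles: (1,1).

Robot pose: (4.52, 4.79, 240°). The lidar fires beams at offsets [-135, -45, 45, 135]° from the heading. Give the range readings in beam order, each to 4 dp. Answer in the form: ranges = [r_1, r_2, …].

ranges = [3.3232, 3.6442, 3.9237, 2.5675]

beam 1: φ=-135°, α=105°
  dir = (cos 105°, sin 105°) = (-0.2588, 0.9659); from cell (4,4)
  next x-line at t=2.0091, next y-line at t=0.2174; Δt_x=3.8637, Δt_y=1.0353
    y: enter (4,5) at t=0.2174
    y: enter (4,6) at t=1.2527
    x: enter (3,6) at t=2.0091
    y: enter (3,7) at t=2.2880
    y: enter (3,8) at t=3.3232 ← occupied
  → r_1 = 3.3232
beam 2: φ=-45°, α=195°
  dir = (cos 195°, sin 195°) = (-0.9659, -0.2588); from cell (4,4)
  next x-line at t=0.5383, next y-line at t=3.0523; Δt_x=1.0353, Δt_y=3.8637
    x: enter (3,4) at t=0.5383
    x: enter (2,4) at t=1.5736
    x: enter (1,4) at t=2.6089
    y: enter (1,3) at t=3.0523
    x: enter (0,3) at t=3.6442 ← occupied
  → r_2 = 3.6442
beam 3: φ=45°, α=285°
  dir = (cos 285°, sin 285°) = (0.2588, -0.9659); from cell (4,4)
  next x-line at t=1.8546, next y-line at t=0.8179; Δt_x=3.8637, Δt_y=1.0353
    y: enter (4,3) at t=0.8179
    y: enter (4,2) at t=1.8531
    x: enter (5,2) at t=1.8546
    y: enter (5,1) at t=2.8884
    y: enter (5,0) at t=3.9237 ← occupied
  → r_3 = 3.9237
beam 4: φ=135°, α=15°
  dir = (cos 15°, sin 15°) = (0.9659, 0.2588); from cell (4,4)
  next x-line at t=0.4969, next y-line at t=0.8114; Δt_x=1.0353, Δt_y=3.8637
    x: enter (5,4) at t=0.4969
    y: enter (5,5) at t=0.8114
    x: enter (6,5) at t=1.5322
    x: enter (7,5) at t=2.5675 ← occupied
  → r_4 = 2.5675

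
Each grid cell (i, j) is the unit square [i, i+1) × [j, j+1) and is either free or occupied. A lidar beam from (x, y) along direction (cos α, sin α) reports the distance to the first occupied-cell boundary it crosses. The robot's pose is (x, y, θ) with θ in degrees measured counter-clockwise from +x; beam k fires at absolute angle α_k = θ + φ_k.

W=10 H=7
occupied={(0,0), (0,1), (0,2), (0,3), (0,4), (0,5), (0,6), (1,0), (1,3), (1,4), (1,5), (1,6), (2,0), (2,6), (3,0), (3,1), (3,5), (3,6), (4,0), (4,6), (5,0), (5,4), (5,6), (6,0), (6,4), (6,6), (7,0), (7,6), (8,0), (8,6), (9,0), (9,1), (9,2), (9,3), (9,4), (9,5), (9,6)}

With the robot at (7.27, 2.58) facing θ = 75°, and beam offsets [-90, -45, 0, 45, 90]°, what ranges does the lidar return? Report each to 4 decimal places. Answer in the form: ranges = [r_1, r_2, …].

ranges = [1.7910, 1.9976, 3.5406, 1.6397, 5.4559]

beam 1: φ=-90°, α=345°
  d=(0.9659,-0.2588)  start (7,2)  tX=0.7558 tY=2.2409  stride 1/|dx|=1.0353 1/|dy|=3.8637
    cross x-line → (8,2), t=0.7558
    cross x-line → (9,2), t=1.7910 (wall)
  → r_1 = 1.7910
beam 2: φ=-45°, α=30°
  d=(0.8660,0.5000)  start (7,2)  tX=0.8429 tY=0.8400  stride 1/|dx|=1.1547 1/|dy|=2.0000
    cross y-line → (7,3), t=0.8400
    cross x-line → (8,3), t=0.8429
    cross x-line → (9,3), t=1.9976 (wall)
  → r_2 = 1.9976
beam 3: φ=0°, α=75°
  d=(0.2588,0.9659)  start (7,2)  tX=2.8205 tY=0.4348  stride 1/|dx|=3.8637 1/|dy|=1.0353
    cross y-line → (7,3), t=0.4348
    cross y-line → (7,4), t=1.4701
    cross y-line → (7,5), t=2.5054
    cross x-line → (8,5), t=2.8205
    cross y-line → (8,6), t=3.5406 (wall)
  → r_3 = 3.5406
beam 4: φ=45°, α=120°
  d=(-0.5000,0.8660)  start (7,2)  tX=0.5400 tY=0.4850  stride 1/|dx|=2.0000 1/|dy|=1.1547
    cross y-line → (7,3), t=0.4850
    cross x-line → (6,3), t=0.5400
    cross y-line → (6,4), t=1.6397 (wall)
  → r_4 = 1.6397
beam 5: φ=90°, α=165°
  d=(-0.9659,0.2588)  start (7,2)  tX=0.2795 tY=1.6228  stride 1/|dx|=1.0353 1/|dy|=3.8637
    cross x-line → (6,2), t=0.2795
    cross x-line → (5,2), t=1.3148
    cross y-line → (5,3), t=1.6228
    cross x-line → (4,3), t=2.3501
    cross x-line → (3,3), t=3.3854
    cross x-line → (2,3), t=4.4206
    cross x-line → (1,3), t=5.4559 (wall)
  → r_5 = 5.4559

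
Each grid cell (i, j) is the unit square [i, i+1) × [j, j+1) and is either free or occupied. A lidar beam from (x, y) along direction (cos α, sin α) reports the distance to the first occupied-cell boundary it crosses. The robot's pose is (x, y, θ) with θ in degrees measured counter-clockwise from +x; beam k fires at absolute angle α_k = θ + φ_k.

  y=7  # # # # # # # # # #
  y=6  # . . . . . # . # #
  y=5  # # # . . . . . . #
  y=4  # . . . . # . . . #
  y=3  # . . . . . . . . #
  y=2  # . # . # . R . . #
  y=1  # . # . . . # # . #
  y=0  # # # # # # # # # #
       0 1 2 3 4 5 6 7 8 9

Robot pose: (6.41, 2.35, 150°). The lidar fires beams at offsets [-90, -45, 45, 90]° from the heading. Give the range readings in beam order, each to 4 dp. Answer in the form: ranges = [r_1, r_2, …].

ranges = [4.2147, 1.7082, 3.5303, 0.4041]

beam 1: φ=-90°, α=60°
  cosα=0.5000 sinα=0.8660 | (6,2) | tMaxX 1.1800 tMaxY 0.7506 | tΔX 2.0000 tΔY 1.1547
    t=0.7506 [y] (6,3)
    t=1.1800 [x] (7,3)
    t=1.9053 [y] (7,4)
    t=3.0600 [y] (7,5)
    t=3.1800 [x] (8,5)
    t=4.2147 [y] (8,6) — stop
  → r_1 = 4.2147
beam 2: φ=-45°, α=105°
  cosα=-0.2588 sinα=0.9659 | (6,2) | tMaxX 1.5841 tMaxY 0.6729 | tΔX 3.8637 tΔY 1.0353
    t=0.6729 [y] (6,3)
    t=1.5841 [x] (5,3)
    t=1.7082 [y] (5,4) — stop
  → r_2 = 1.7082
beam 3: φ=45°, α=195°
  cosα=-0.9659 sinα=-0.2588 | (6,2) | tMaxX 0.4245 tMaxY 1.3523 | tΔX 1.0353 tΔY 3.8637
    t=0.4245 [x] (5,2)
    t=1.3523 [y] (5,1)
    t=1.4597 [x] (4,1)
    t=2.4950 [x] (3,1)
    t=3.5303 [x] (2,1) — stop
  → r_3 = 3.5303
beam 4: φ=90°, α=240°
  cosα=-0.5000 sinα=-0.8660 | (6,2) | tMaxX 0.8200 tMaxY 0.4041 | tΔX 2.0000 tΔY 1.1547
    t=0.4041 [y] (6,1) — stop
  → r_4 = 0.4041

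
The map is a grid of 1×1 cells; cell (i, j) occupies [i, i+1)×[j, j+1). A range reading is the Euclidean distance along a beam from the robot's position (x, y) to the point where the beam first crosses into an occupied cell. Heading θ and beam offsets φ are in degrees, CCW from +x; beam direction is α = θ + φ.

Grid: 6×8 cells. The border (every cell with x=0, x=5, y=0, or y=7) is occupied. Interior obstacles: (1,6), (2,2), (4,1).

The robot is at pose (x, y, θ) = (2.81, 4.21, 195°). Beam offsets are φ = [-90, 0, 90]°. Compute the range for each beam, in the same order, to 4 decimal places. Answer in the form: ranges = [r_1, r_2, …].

ranges = [2.8884, 1.8738, 3.3232]

beam 1: φ=-90°, α=105°
  dir = (cos 105°, sin 105°) = (-0.2588, 0.9659); from cell (2,4)
  next x-line at t=3.1296, next y-line at t=0.8179; Δt_x=3.8637, Δt_y=1.0353
    y: enter (2,5) at t=0.8179
    y: enter (2,6) at t=1.8531
    y: enter (2,7) at t=2.8884 ← occupied
  → r_1 = 2.8884
beam 2: φ=0°, α=195°
  dir = (cos 195°, sin 195°) = (-0.9659, -0.2588); from cell (2,4)
  next x-line at t=0.8386, next y-line at t=0.8114; Δt_x=1.0353, Δt_y=3.8637
    y: enter (2,3) at t=0.8114
    x: enter (1,3) at t=0.8386
    x: enter (0,3) at t=1.8738 ← occupied
  → r_2 = 1.8738
beam 3: φ=90°, α=285°
  dir = (cos 285°, sin 285°) = (0.2588, -0.9659); from cell (2,4)
  next x-line at t=0.7341, next y-line at t=0.2174; Δt_x=3.8637, Δt_y=1.0353
    y: enter (2,3) at t=0.2174
    x: enter (3,3) at t=0.7341
    y: enter (3,2) at t=1.2527
    y: enter (3,1) at t=2.2880
    y: enter (3,0) at t=3.3232 ← occupied
  → r_3 = 3.3232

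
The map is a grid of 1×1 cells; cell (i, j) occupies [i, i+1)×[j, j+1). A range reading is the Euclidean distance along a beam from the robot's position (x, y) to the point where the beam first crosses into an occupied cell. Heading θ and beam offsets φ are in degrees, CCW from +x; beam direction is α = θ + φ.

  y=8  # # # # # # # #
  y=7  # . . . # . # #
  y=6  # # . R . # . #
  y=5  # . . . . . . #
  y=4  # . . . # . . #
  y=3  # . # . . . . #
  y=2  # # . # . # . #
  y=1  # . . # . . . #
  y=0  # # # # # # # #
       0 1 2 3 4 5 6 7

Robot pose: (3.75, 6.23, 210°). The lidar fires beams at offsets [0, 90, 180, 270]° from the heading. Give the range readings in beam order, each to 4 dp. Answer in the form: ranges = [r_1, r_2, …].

beam 1: φ=0°, α=210°
  direction (-0.8660, -0.5000); cell (3,6); t to first gridline: x 0.8660, y 0.4600 (then +1.1547 / +2.0000)
    (3,5) via y @ 0.4600
    (2,5) via x @ 0.8660
    (1,5) via x @ 2.0207
    (1,4) via y @ 2.4600
    (0,4) via x @ 3.1754  # hit
  → r_1 = 3.1754
beam 2: φ=90°, α=300°
  direction (0.5000, -0.8660); cell (3,6); t to first gridline: x 0.5000, y 0.2656 (then +2.0000 / +1.1547)
    (3,5) via y @ 0.2656
    (4,5) via x @ 0.5000
    (4,4) via y @ 1.4203  # hit
  → r_2 = 1.4203
beam 3: φ=180°, α=30°
  direction (0.8660, 0.5000); cell (3,6); t to first gridline: x 0.2887, y 1.5400 (then +1.1547 / +2.0000)
    (4,6) via x @ 0.2887
    (5,6) via x @ 1.4434  # hit
  → r_3 = 1.4434
beam 4: φ=270°, α=120°
  direction (-0.5000, 0.8660); cell (3,6); t to first gridline: x 1.5000, y 0.8891 (then +2.0000 / +1.1547)
    (3,7) via y @ 0.8891
    (2,7) via x @ 1.5000
    (2,8) via y @ 2.0438  # hit
  → r_4 = 2.0438

ranges = [3.1754, 1.4203, 1.4434, 2.0438]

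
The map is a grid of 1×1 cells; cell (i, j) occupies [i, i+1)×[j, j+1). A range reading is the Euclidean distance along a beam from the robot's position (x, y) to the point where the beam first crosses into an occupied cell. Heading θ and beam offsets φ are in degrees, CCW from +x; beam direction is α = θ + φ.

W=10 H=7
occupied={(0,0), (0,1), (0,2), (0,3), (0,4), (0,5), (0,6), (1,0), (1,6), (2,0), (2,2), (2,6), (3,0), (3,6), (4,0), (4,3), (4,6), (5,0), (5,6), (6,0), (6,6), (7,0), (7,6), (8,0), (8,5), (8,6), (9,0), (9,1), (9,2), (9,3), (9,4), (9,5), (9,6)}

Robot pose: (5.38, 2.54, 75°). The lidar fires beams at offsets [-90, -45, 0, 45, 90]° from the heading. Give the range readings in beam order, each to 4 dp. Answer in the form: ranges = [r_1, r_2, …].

ranges = [3.7477, 4.1800, 3.5821, 0.7600, 4.5345]

beam 1: φ=-90°, α=345°
  d=(0.9659,-0.2588)  start (5,2)  tX=0.6419 tY=2.0864  stride 1/|dx|=1.0353 1/|dy|=3.8637
    cross x-line → (6,2), t=0.6419
    cross x-line → (7,2), t=1.6771
    cross y-line → (7,1), t=2.0864
    cross x-line → (8,1), t=2.7124
    cross x-line → (9,1), t=3.7477 (wall)
  → r_1 = 3.7477
beam 2: φ=-45°, α=30°
  d=(0.8660,0.5000)  start (5,2)  tX=0.7159 tY=0.9200  stride 1/|dx|=1.1547 1/|dy|=2.0000
    cross x-line → (6,2), t=0.7159
    cross y-line → (6,3), t=0.9200
    cross x-line → (7,3), t=1.8706
    cross y-line → (7,4), t=2.9200
    cross x-line → (8,4), t=3.0253
    cross x-line → (9,4), t=4.1800 (wall)
  → r_2 = 4.1800
beam 3: φ=0°, α=75°
  d=(0.2588,0.9659)  start (5,2)  tX=2.3955 tY=0.4762  stride 1/|dx|=3.8637 1/|dy|=1.0353
    cross y-line → (5,3), t=0.4762
    cross y-line → (5,4), t=1.5115
    cross x-line → (6,4), t=2.3955
    cross y-line → (6,5), t=2.5468
    cross y-line → (6,6), t=3.5821 (wall)
  → r_3 = 3.5821
beam 4: φ=45°, α=120°
  d=(-0.5000,0.8660)  start (5,2)  tX=0.7600 tY=0.5312  stride 1/|dx|=2.0000 1/|dy|=1.1547
    cross y-line → (5,3), t=0.5312
    cross x-line → (4,3), t=0.7600 (wall)
  → r_4 = 0.7600
beam 5: φ=90°, α=165°
  d=(-0.9659,0.2588)  start (5,2)  tX=0.3934 tY=1.7773  stride 1/|dx|=1.0353 1/|dy|=3.8637
    cross x-line → (4,2), t=0.3934
    cross x-line → (3,2), t=1.4287
    cross y-line → (3,3), t=1.7773
    cross x-line → (2,3), t=2.4640
    cross x-line → (1,3), t=3.4992
    cross x-line → (0,3), t=4.5345 (wall)
  → r_5 = 4.5345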